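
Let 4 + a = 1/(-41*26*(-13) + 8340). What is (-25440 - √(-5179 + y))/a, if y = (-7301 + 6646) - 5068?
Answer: 188239040/29597 + 22198*I*√10902/88791 ≈ 6360.1 + 26.103*I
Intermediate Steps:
y = -5723 (y = -655 - 5068 = -5723)
a = -88791/22198 (a = -4 + 1/(-41*26*(-13) + 8340) = -4 + 1/(-1066*(-13) + 8340) = -4 + 1/(13858 + 8340) = -4 + 1/22198 = -88791/22198 ≈ -4.0000)
(-25440 - √(-5179 + y))/a = (-25440 - √(-5179 - 5723))/(-88791/22198) = (-25440 - √(-10902))*(-22198/88791) = (-25440 - I*√10902)*(-22198/88791) = 188239040/29597 + 22198*I*√10902/88791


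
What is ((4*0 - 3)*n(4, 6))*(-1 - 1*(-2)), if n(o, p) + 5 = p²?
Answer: -93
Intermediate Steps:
n(o, p) = -5 + p²
((4*0 - 3)*n(4, 6))*(-1 - 1*(-2)) = ((4*0 - 3)*(-5 + 6²))*(-1 - 1*(-2)) = ((0 - 3)*(-5 + 36))*(-1 + 2) = -3*31*1 = -93*1 = -93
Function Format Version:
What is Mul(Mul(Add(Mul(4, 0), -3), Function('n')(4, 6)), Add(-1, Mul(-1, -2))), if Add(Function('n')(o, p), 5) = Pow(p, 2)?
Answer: -93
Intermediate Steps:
Function('n')(o, p) = Add(-5, Pow(p, 2))
Mul(Mul(Add(Mul(4, 0), -3), Function('n')(4, 6)), Add(-1, Mul(-1, -2))) = Mul(Mul(Add(Mul(4, 0), -3), Add(-5, Pow(6, 2))), Add(-1, Mul(-1, -2))) = Mul(Mul(Add(0, -3), Add(-5, 36)), Add(-1, 2)) = Mul(Mul(-3, 31), 1) = Mul(-93, 1) = -93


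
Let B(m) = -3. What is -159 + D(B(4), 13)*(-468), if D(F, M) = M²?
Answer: -79251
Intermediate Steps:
-159 + D(B(4), 13)*(-468) = -159 + 13²*(-468) = -159 + 169*(-468) = -159 - 79092 = -79251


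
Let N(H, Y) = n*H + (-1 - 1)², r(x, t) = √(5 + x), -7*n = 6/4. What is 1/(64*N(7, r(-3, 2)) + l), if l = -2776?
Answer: -1/2616 ≈ -0.00038226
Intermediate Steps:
n = -3/14 (n = -6/(7*4) = -⅐*3/2 = -3/14 ≈ -0.21429)
N(H, Y) = 4 - 3*H/14 (N(H, Y) = -3*H/14 + (-1 - 1)² = -3*H/14 + (-2)² = -3*H/14 + 4 = 4 - 3*H/14)
1/(64*N(7, r(-3, 2)) + l) = 1/(64*(4 - 3/14*7) - 2776) = 1/(64*(4 - 3/2) - 2776) = 1/(64*(5/2) - 2776) = 1/(160 - 2776) = 1/(-2616) = -1/2616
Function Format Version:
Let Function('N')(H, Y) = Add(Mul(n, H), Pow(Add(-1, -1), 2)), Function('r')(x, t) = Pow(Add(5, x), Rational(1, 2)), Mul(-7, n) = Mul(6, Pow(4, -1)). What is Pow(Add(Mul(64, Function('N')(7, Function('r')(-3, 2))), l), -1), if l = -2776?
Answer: Rational(-1, 2616) ≈ -0.00038226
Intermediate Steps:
n = Rational(-3, 14) (n = Mul(Rational(-1, 7), Mul(6, Pow(4, -1))) = Mul(Rational(-1, 7), Mul(6, Rational(1, 4))) = Mul(Rational(-1, 7), Rational(3, 2)) = Rational(-3, 14) ≈ -0.21429)
Function('N')(H, Y) = Add(4, Mul(Rational(-3, 14), H)) (Function('N')(H, Y) = Add(Mul(Rational(-3, 14), H), Pow(Add(-1, -1), 2)) = Add(Mul(Rational(-3, 14), H), Pow(-2, 2)) = Add(Mul(Rational(-3, 14), H), 4) = Add(4, Mul(Rational(-3, 14), H)))
Pow(Add(Mul(64, Function('N')(7, Function('r')(-3, 2))), l), -1) = Pow(Add(Mul(64, Add(4, Mul(Rational(-3, 14), 7))), -2776), -1) = Pow(Add(Mul(64, Add(4, Rational(-3, 2))), -2776), -1) = Pow(Add(Mul(64, Rational(5, 2)), -2776), -1) = Pow(Add(160, -2776), -1) = Pow(-2616, -1) = Rational(-1, 2616)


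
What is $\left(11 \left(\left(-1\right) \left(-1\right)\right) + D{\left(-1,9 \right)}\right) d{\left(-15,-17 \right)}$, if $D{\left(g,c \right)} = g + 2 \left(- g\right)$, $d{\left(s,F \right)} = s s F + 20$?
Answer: $-45660$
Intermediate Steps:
$d{\left(s,F \right)} = 20 + F s^{2}$ ($d{\left(s,F \right)} = s^{2} F + 20 = F s^{2} + 20 = 20 + F s^{2}$)
$D{\left(g,c \right)} = - g$ ($D{\left(g,c \right)} = g - 2 g = - g$)
$\left(11 \left(\left(-1\right) \left(-1\right)\right) + D{\left(-1,9 \right)}\right) d{\left(-15,-17 \right)} = \left(11 \left(\left(-1\right) \left(-1\right)\right) - -1\right) \left(20 - 17 \left(-15\right)^{2}\right) = \left(11 \cdot 1 + 1\right) \left(20 - 3825\right) = \left(11 + 1\right) \left(20 - 3825\right) = 12 \left(-3805\right) = -45660$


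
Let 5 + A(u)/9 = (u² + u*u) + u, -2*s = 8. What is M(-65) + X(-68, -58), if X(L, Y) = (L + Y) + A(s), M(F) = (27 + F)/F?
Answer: 5303/65 ≈ 81.585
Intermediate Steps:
s = -4 (s = -½*8 = -4)
M(F) = (27 + F)/F
A(u) = -45 + 9*u + 18*u² (A(u) = -45 + 9*((u² + u*u) + u) = -45 + 9*((u² + u²) + u) = -45 + 9*(2*u² + u) = -45 + 9*(u + 2*u²) = -45 + (9*u + 18*u²) = -45 + 9*u + 18*u²)
X(L, Y) = 207 + L + Y (X(L, Y) = (L + Y) + (-45 + 9*(-4) + 18*(-4)²) = (L + Y) + (-45 - 36 + 18*16) = (L + Y) + (-45 - 36 + 288) = (L + Y) + 207 = 207 + L + Y)
M(-65) + X(-68, -58) = (27 - 65)/(-65) + (207 - 68 - 58) = -1/65*(-38) + 81 = 38/65 + 81 = 5303/65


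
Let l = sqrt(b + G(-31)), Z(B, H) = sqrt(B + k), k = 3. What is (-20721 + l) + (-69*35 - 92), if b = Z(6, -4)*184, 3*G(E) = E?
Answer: -23228 + 5*sqrt(195)/3 ≈ -23205.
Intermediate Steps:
Z(B, H) = sqrt(3 + B) (Z(B, H) = sqrt(B + 3) = sqrt(3 + B))
G(E) = E/3
b = 552 (b = sqrt(3 + 6)*184 = sqrt(9)*184 = 3*184 = 552)
l = 5*sqrt(195)/3 (l = sqrt(552 + (1/3)*(-31)) = sqrt(552 - 31/3) = sqrt(1625/3) = 5*sqrt(195)/3 ≈ 23.274)
(-20721 + l) + (-69*35 - 92) = (-20721 + 5*sqrt(195)/3) + (-69*35 - 92) = (-20721 + 5*sqrt(195)/3) + (-2415 - 92) = (-20721 + 5*sqrt(195)/3) - 2507 = -23228 + 5*sqrt(195)/3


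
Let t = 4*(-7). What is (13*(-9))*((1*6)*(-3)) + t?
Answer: 2078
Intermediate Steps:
t = -28
(13*(-9))*((1*6)*(-3)) + t = (13*(-9))*((1*6)*(-3)) - 28 = -702*(-3) - 28 = -117*(-18) - 28 = 2106 - 28 = 2078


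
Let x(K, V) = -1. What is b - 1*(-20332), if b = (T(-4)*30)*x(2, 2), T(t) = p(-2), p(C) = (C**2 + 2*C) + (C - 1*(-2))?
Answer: 20332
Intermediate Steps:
p(C) = 2 + C**2 + 3*C (p(C) = (C**2 + 2*C) + (C + 2) = (C**2 + 2*C) + (2 + C) = 2 + C**2 + 3*C)
T(t) = 0 (T(t) = 2 + (-2)**2 + 3*(-2) = 2 + 4 - 6 = 0)
b = 0 (b = (0*30)*(-1) = 0*(-1) = 0)
b - 1*(-20332) = 0 - 1*(-20332) = 0 + 20332 = 20332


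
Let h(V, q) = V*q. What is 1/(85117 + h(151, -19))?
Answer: 1/82248 ≈ 1.2158e-5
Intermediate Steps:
1/(85117 + h(151, -19)) = 1/(85117 + 151*(-19)) = 1/(85117 - 2869) = 1/82248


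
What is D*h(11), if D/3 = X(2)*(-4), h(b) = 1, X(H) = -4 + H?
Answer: 24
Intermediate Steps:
D = 24 (D = 3*((-4 + 2)*(-4)) = 3*(-2*(-4)) = 3*8 = 24)
D*h(11) = 24*1 = 24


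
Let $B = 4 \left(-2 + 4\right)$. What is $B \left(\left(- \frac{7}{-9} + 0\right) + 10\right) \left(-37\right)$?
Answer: $- \frac{28712}{9} \approx -3190.2$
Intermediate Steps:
$B = 8$ ($B = 4 \cdot 2 = 8$)
$B \left(\left(- \frac{7}{-9} + 0\right) + 10\right) \left(-37\right) = 8 \left(\left(- \frac{7}{-9} + 0\right) + 10\right) \left(-37\right) = 8 \left(\left(\left(-7\right) \left(- \frac{1}{9}\right) + 0\right) + 10\right) \left(-37\right) = 8 \left(\left(\frac{7}{9} + 0\right) + 10\right) \left(-37\right) = 8 \left(\frac{7}{9} + 10\right) \left(-37\right) = 8 \cdot \frac{97}{9} \left(-37\right) = \frac{776}{9} \left(-37\right) = - \frac{28712}{9}$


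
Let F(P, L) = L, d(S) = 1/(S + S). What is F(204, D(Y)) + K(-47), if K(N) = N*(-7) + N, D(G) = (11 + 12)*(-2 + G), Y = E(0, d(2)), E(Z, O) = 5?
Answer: 351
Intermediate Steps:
d(S) = 1/(2*S)
Y = 5
D(G) = -46 + 23*G (D(G) = 23*(-2 + G) = -46 + 23*G)
K(N) = -6*N (K(N) = -7*N + N = -6*N)
F(204, D(Y)) + K(-47) = (-46 + 23*5) - 6*(-47) = (-46 + 115) + 282 = 69 + 282 = 351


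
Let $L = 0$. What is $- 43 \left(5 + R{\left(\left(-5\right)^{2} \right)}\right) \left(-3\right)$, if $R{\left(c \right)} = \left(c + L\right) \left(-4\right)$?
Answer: $-12255$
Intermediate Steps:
$R{\left(c \right)} = - 4 c$ ($R{\left(c \right)} = \left(c + 0\right) \left(-4\right) = c \left(-4\right) = - 4 c$)
$- 43 \left(5 + R{\left(\left(-5\right)^{2} \right)}\right) \left(-3\right) = - 43 \left(5 - 4 \left(-5\right)^{2}\right) \left(-3\right) = - 43 \left(5 - 100\right) \left(-3\right) = - 43 \left(\left(-95\right) \left(-3\right)\right) = \left(-43\right) 285 = -12255$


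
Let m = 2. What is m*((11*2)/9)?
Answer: 44/9 ≈ 4.8889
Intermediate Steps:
m*((11*2)/9) = 2*((11*2)/9) = 2*(22*(1/9)) = 2*(22/9) = 44/9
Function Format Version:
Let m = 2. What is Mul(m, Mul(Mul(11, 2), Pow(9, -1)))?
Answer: Rational(44, 9) ≈ 4.8889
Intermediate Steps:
Mul(m, Mul(Mul(11, 2), Pow(9, -1))) = Mul(2, Mul(Mul(11, 2), Pow(9, -1))) = Mul(2, Mul(22, Rational(1, 9))) = Mul(2, Rational(22, 9)) = Rational(44, 9)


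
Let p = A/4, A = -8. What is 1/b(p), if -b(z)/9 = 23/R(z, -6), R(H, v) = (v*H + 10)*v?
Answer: 44/69 ≈ 0.63768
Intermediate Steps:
R(H, v) = v*(10 + H*v) (R(H, v) = (H*v + 10)*v = (10 + H*v)*v = v*(10 + H*v))
p = -2 (p = -8/4 = -8*¼ = -2)
b(z) = -207/(-60 + 36*z) (b(z) = -207/((-6*(10 + z*(-6)))) = -207/((-6*(10 - 6*z))) = -207/(-60 + 36*z))
1/b(p) = 1/(-69/(-20 + 12*(-2))) = 1/(-69/(-20 - 24)) = 1/(-69/(-44)) = 1/(-69*(-1/44)) = 1/(69/44) = 44/69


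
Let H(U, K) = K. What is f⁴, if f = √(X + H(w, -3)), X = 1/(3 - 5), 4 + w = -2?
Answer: 49/4 ≈ 12.250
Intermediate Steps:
w = -6 (w = -4 - 2 = -6)
X = -½ (X = 1/(-2) = -½ ≈ -0.50000)
f = I*√14/2 (f = √(-½ - 3) = √(-7/2) = I*√14/2 ≈ 1.8708*I)
f⁴ = (I*√14/2)⁴ = 49/4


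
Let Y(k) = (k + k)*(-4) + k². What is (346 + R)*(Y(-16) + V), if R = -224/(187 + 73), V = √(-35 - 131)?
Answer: 8614656/65 + 22434*I*√166/65 ≈ 1.3253e+5 + 4446.8*I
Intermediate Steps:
Y(k) = k² - 8*k (Y(k) = (2*k)*(-4) + k² = -8*k + k² = k² - 8*k)
V = I*√166 (V = √(-166) = I*√166 ≈ 12.884*I)
R = -56/65 (R = -224/260 = -224*1/260 = -56/65 ≈ -0.86154)
(346 + R)*(Y(-16) + V) = (346 - 56/65)*(-16*(-8 - 16) + I*√166) = 22434*(-16*(-24) + I*√166)/65 = 22434*(384 + I*√166)/65 = 8614656/65 + 22434*I*√166/65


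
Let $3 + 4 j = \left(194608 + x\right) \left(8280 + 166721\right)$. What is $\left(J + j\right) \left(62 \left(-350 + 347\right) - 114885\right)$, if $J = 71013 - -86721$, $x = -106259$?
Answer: $- \frac{889602064912011}{2} \approx -4.448 \cdot 10^{14}$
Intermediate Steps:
$j = \frac{7730581673}{2}$ ($j = - \frac{3}{4} + \frac{\left(194608 - 106259\right) \left(8280 + 166721\right)}{4} = - \frac{3}{4} + \frac{88349 \cdot 175001}{4} = - \frac{3}{4} + \frac{1}{4} \cdot 15461163349 = - \frac{3}{4} + \frac{15461163349}{4} = \frac{7730581673}{2} \approx 3.8653 \cdot 10^{9}$)
$J = 157734$ ($J = 71013 + 86721 = 157734$)
$\left(J + j\right) \left(62 \left(-350 + 347\right) - 114885\right) = \left(157734 + \frac{7730581673}{2}\right) \left(62 \left(-350 + 347\right) - 114885\right) = \frac{7730897141 \left(62 \left(-3\right) - 114885\right)}{2} = \frac{7730897141 \left(-186 - 114885\right)}{2} = \frac{7730897141}{2} \left(-115071\right) = - \frac{889602064912011}{2}$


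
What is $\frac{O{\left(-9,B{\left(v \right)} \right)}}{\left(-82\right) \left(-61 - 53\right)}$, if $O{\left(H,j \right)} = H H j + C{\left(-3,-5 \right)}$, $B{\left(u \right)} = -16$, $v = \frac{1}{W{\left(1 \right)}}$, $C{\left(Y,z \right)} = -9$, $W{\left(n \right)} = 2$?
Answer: $- \frac{435}{3116} \approx -0.1396$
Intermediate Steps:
$v = \frac{1}{2} \approx 0.5$
$O{\left(H,j \right)} = -9 + j H^{2}$ ($O{\left(H,j \right)} = H H j - 9 = H^{2} j - 9 = j H^{2} - 9 = -9 + j H^{2}$)
$\frac{O{\left(-9,B{\left(v \right)} \right)}}{\left(-82\right) \left(-61 - 53\right)} = \frac{-9 - 16 \left(-9\right)^{2}}{\left(-82\right) \left(-61 - 53\right)} = \frac{-9 - 1296}{\left(-82\right) \left(-114\right)} = \frac{-9 - 1296}{9348} = \left(-1305\right) \frac{1}{9348} = - \frac{435}{3116}$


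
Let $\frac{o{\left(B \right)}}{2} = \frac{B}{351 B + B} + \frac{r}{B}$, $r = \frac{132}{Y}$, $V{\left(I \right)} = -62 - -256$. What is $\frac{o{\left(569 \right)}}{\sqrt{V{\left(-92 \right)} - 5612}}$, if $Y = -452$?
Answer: $- \frac{52681 i \sqrt{602}}{20437187232} \approx - 6.3246 \cdot 10^{-5} i$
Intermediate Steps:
$V{\left(I \right)} = 194$ ($V{\left(I \right)} = -62 + 256 = 194$)
$r = - \frac{33}{113}$ ($r = \frac{132}{-452} = 132 \left(- \frac{1}{452}\right) = - \frac{33}{113} \approx -0.29204$)
$o{\left(B \right)} = \frac{1}{176} - \frac{66}{113 B}$ ($o{\left(B \right)} = 2 \left(\frac{B}{351 B + B} - \frac{33}{113 B}\right) = 2 \left(\frac{B}{352 B} - \frac{33}{113 B}\right) = 2 \left(B \frac{1}{352 B} - \frac{33}{113 B}\right) = 2 \left(\frac{1}{352} - \frac{33}{113 B}\right) = \frac{1}{176} - \frac{66}{113 B}$)
$\frac{o{\left(569 \right)}}{\sqrt{V{\left(-92 \right)} - 5612}} = \frac{\frac{1}{19888} \cdot \frac{1}{569} \left(-11616 + 113 \cdot 569\right)}{\sqrt{194 - 5612}} = \frac{\frac{1}{19888} \cdot \frac{1}{569} \left(-11616 + 64297\right)}{\sqrt{-5418}} = \frac{\frac{1}{19888} \cdot \frac{1}{569} \cdot 52681}{3 i \sqrt{602}} = \frac{52681 \left(- \frac{i \sqrt{602}}{1806}\right)}{11316272} = - \frac{52681 i \sqrt{602}}{20437187232}$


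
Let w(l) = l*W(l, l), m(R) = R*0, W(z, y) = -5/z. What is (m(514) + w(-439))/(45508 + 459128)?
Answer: -5/504636 ≈ -9.9081e-6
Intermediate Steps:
m(R) = 0
w(l) = -5 (w(l) = l*(-5/l) = -5)
(m(514) + w(-439))/(45508 + 459128) = (0 - 5)/(45508 + 459128) = -5/504636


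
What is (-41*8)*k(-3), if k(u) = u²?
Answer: -2952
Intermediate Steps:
(-41*8)*k(-3) = -41*8*(-3)² = -328*9 = -2952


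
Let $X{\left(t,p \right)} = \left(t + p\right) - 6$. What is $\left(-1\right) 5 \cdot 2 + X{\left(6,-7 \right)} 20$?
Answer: $-150$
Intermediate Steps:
$X{\left(t,p \right)} = -6 + p + t$ ($X{\left(t,p \right)} = \left(p + t\right) - 6 = -6 + p + t$)
$\left(-1\right) 5 \cdot 2 + X{\left(6,-7 \right)} 20 = \left(-1\right) 5 \cdot 2 + \left(-6 - 7 + 6\right) 20 = \left(-5\right) 2 - 140 = -10 - 140 = -150$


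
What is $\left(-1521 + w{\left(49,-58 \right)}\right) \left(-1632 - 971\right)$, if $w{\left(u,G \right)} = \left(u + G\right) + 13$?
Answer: $3948751$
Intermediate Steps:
$w{\left(u,G \right)} = 13 + G + u$ ($w{\left(u,G \right)} = \left(G + u\right) + 13 = 13 + G + u$)
$\left(-1521 + w{\left(49,-58 \right)}\right) \left(-1632 - 971\right) = \left(-1521 + \left(13 - 58 + 49\right)\right) \left(-1632 - 971\right) = \left(-1521 + 4\right) \left(-2603\right) = \left(-1517\right) \left(-2603\right) = 3948751$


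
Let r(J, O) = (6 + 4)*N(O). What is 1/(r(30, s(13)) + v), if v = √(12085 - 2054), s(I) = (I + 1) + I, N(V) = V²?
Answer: 7290/53134069 - √10031/53134069 ≈ 0.00013532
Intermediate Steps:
s(I) = 1 + 2*I (s(I) = (1 + I) + I = 1 + 2*I)
r(J, O) = 10*O² (r(J, O) = (6 + 4)*O² = 10*O²)
v = √10031 ≈ 100.15
1/(r(30, s(13)) + v) = 1/(10*(1 + 2*13)² + √10031) = 1/(10*(1 + 26)² + √10031) = 1/(10*27² + √10031) = 1/(10*729 + √10031) = 1/(7290 + √10031)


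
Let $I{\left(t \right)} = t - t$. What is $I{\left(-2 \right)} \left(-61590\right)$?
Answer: $0$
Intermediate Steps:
$I{\left(t \right)} = 0$
$I{\left(-2 \right)} \left(-61590\right) = 0 \left(-61590\right) = 0$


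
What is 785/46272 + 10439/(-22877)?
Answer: -465074963/1058564544 ≈ -0.43934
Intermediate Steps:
785/46272 + 10439/(-22877) = 785*(1/46272) + 10439*(-1/22877) = 785/46272 - 10439/22877 = -465074963/1058564544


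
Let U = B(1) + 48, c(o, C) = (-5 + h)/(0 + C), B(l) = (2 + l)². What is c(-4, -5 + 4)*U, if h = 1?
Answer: 228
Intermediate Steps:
c(o, C) = -4/C (c(o, C) = (-5 + 1)/(0 + C) = -4/C)
U = 57 (U = (2 + 1)² + 48 = 3² + 48 = 9 + 48 = 57)
c(-4, -5 + 4)*U = -4/(-5 + 4)*57 = -4/(-1)*57 = -4*(-1)*57 = 4*57 = 228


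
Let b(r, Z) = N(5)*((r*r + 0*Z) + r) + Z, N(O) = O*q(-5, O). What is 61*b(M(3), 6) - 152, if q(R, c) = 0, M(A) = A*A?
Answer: 214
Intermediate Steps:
M(A) = A**2
N(O) = 0 (N(O) = O*0 = 0)
b(r, Z) = Z (b(r, Z) = 0*((r*r + 0*Z) + r) + Z = 0*((r**2 + 0) + r) + Z = 0*(r**2 + r) + Z = 0*(r + r**2) + Z = 0 + Z = Z)
61*b(M(3), 6) - 152 = 61*6 - 152 = 366 - 152 = 214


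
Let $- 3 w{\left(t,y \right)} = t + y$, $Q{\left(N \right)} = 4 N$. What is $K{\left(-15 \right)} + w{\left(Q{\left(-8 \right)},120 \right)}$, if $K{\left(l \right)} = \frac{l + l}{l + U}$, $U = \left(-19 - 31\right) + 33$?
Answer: $- \frac{1363}{48} \approx -28.396$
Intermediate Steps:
$U = -17$ ($U = -50 + 33 = -17$)
$w{\left(t,y \right)} = - \frac{t}{3} - \frac{y}{3}$ ($w{\left(t,y \right)} = - \frac{t + y}{3} = - \frac{t}{3} - \frac{y}{3}$)
$K{\left(l \right)} = \frac{2 l}{-17 + l}$ ($K{\left(l \right)} = \frac{l + l}{l - 17} = \frac{2 l}{-17 + l}$)
$K{\left(-15 \right)} + w{\left(Q{\left(-8 \right)},120 \right)} = 2 \left(-15\right) \frac{1}{-17 - 15} - \left(40 + \frac{4 \left(-8\right)}{3}\right) = 2 \left(-15\right) \frac{1}{-32} - \frac{88}{3} = 2 \left(-15\right) \left(- \frac{1}{32}\right) + \left(\frac{32}{3} - 40\right) = \frac{15}{16} - \frac{88}{3} = - \frac{1363}{48}$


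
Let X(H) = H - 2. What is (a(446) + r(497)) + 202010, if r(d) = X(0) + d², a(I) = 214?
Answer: 449231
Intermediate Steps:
X(H) = -2 + H
r(d) = -2 + d² (r(d) = (-2 + 0) + d² = -2 + d²)
(a(446) + r(497)) + 202010 = (214 + (-2 + 497²)) + 202010 = (214 + (-2 + 247009)) + 202010 = (214 + 247007) + 202010 = 247221 + 202010 = 449231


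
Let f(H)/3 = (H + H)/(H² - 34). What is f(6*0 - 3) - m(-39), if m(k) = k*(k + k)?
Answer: -76032/25 ≈ -3041.3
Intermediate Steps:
m(k) = 2*k² (m(k) = k*(2*k) = 2*k²)
f(H) = 6*H/(-34 + H²) (f(H) = 3*((H + H)/(H² - 34)) = 3*((2*H)/(-34 + H²)) = 3*(2*H/(-34 + H²)) = 6*H/(-34 + H²))
f(6*0 - 3) - m(-39) = 6*(6*0 - 3)/(-34 + (6*0 - 3)²) - 2*(-39)² = 6*(0 - 3)/(-34 + (0 - 3)²) - 2*1521 = 6*(-3)/(-34 + (-3)²) - 1*3042 = 6*(-3)/(-34 + 9) - 3042 = 6*(-3)/(-25) - 3042 = 6*(-3)*(-1/25) - 3042 = 18/25 - 3042 = -76032/25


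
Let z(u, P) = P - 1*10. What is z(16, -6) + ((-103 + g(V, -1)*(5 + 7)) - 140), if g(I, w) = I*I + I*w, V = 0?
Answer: -259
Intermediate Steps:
g(I, w) = I² + I*w
z(u, P) = -10 + P (z(u, P) = P - 10 = -10 + P)
z(16, -6) + ((-103 + g(V, -1)*(5 + 7)) - 140) = (-10 - 6) + ((-103 + (0*(0 - 1))*(5 + 7)) - 140) = -16 + ((-103 + (0*(-1))*12) - 140) = -16 + ((-103 + 0*12) - 140) = -16 + ((-103 + 0) - 140) = -16 + (-103 - 140) = -16 - 243 = -259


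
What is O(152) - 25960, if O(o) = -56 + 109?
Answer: -25907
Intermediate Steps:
O(o) = 53
O(152) - 25960 = 53 - 25960 = -25907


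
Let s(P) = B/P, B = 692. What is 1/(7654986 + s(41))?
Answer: 41/313855118 ≈ 1.3063e-7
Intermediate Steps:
s(P) = 692/P
1/(7654986 + s(41)) = 1/(7654986 + 692/41) = 1/(313855118/41) = 41/313855118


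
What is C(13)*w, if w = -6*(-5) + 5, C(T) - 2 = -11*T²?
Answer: -64995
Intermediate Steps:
C(T) = 2 - 11*T²
w = 35 (w = 30 + 5 = 35)
C(13)*w = (2 - 11*13²)*35 = (2 - 11*169)*35 = (2 - 1859)*35 = -1857*35 = -64995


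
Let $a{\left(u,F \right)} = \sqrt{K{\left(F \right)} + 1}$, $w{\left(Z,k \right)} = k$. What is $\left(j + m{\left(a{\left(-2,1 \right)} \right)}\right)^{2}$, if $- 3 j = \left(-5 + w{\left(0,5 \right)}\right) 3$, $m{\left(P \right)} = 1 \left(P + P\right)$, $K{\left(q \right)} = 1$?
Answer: $8$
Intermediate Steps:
$a{\left(u,F \right)} = \sqrt{2}$ ($a{\left(u,F \right)} = \sqrt{1 + 1} = \sqrt{2}$)
$m{\left(P \right)} = 2 P$ ($m{\left(P \right)} = 1 \cdot 2 P = 2 P$)
$j = 0$ ($j = - \frac{\left(-5 + 5\right) 3}{3} = - \frac{0 \cdot 3}{3} = \left(- \frac{1}{3}\right) 0 = 0$)
$\left(j + m{\left(a{\left(-2,1 \right)} \right)}\right)^{2} = \left(0 + 2 \sqrt{2}\right)^{2} = \left(2 \sqrt{2}\right)^{2} = 8$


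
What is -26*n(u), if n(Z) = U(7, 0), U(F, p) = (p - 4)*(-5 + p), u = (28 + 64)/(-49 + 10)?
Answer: -520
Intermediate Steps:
u = -92/39 (u = 92/(-39) = 92*(-1/39) = -92/39 ≈ -2.3590)
U(F, p) = (-5 + p)*(-4 + p) (U(F, p) = (-4 + p)*(-5 + p) = (-5 + p)*(-4 + p))
n(Z) = 20 (n(Z) = 20 + 0² - 9*0 = 20 + 0 + 0 = 20)
-26*n(u) = -26*20 = -520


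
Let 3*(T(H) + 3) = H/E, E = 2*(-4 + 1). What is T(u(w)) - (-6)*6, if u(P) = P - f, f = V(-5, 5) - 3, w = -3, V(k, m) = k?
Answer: 589/18 ≈ 32.722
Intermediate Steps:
E = -6 (E = 2*(-3) = -6)
f = -8 (f = -5 - 3 = -8)
u(P) = 8 + P (u(P) = P - 1*(-8) = P + 8 = 8 + P)
T(H) = -3 - H/18 (T(H) = -3 + (H/(-6))/3 = -3 + (H*(-⅙))/3 = -3 + (-H/6)/3 = -3 - H/18)
T(u(w)) - (-6)*6 = (-3 - (8 - 3)/18) - (-6)*6 = (-3 - 1/18*5) - 1*(-36) = (-3 - 5/18) + 36 = -59/18 + 36 = 589/18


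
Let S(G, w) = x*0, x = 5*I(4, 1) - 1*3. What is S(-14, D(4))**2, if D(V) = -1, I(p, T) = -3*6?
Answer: 0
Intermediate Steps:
I(p, T) = -18
x = -93 (x = 5*(-18) - 1*3 = -90 - 3 = -93)
S(G, w) = 0 (S(G, w) = -93*0 = 0)
S(-14, D(4))**2 = 0**2 = 0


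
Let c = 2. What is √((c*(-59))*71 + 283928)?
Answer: 5*√11022 ≈ 524.93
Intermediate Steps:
√((c*(-59))*71 + 283928) = √((2*(-59))*71 + 283928) = √(-118*71 + 283928) = √(-8378 + 283928) = √275550 = 5*√11022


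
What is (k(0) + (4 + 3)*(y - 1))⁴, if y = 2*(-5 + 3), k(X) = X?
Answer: 1500625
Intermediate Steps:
y = -4 (y = 2*(-2) = -4)
(k(0) + (4 + 3)*(y - 1))⁴ = (0 + (4 + 3)*(-4 - 1))⁴ = (0 + 7*(-5))⁴ = (0 - 35)⁴ = (-35)⁴ = 1500625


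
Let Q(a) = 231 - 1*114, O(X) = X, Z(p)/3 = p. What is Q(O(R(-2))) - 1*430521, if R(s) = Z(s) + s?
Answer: -430404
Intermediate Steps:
Z(p) = 3*p
R(s) = 4*s (R(s) = 3*s + s = 4*s)
Q(a) = 117 (Q(a) = 231 - 114 = 117)
Q(O(R(-2))) - 1*430521 = 117 - 1*430521 = 117 - 430521 = -430404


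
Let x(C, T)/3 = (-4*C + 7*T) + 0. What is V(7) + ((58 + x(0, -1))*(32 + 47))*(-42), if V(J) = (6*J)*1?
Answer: -122724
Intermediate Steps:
x(C, T) = -12*C + 21*T (x(C, T) = 3*((-4*C + 7*T) + 0) = 3*(-4*C + 7*T) = -12*C + 21*T)
V(J) = 6*J
V(7) + ((58 + x(0, -1))*(32 + 47))*(-42) = 6*7 + ((58 + (-12*0 + 21*(-1)))*(32 + 47))*(-42) = 42 + ((58 + (0 - 21))*79)*(-42) = 42 + ((58 - 21)*79)*(-42) = 42 + (37*79)*(-42) = 42 + 2923*(-42) = 42 - 122766 = -122724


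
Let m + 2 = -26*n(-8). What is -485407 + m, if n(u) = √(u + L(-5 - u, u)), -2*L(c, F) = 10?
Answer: -485409 - 26*I*√13 ≈ -4.8541e+5 - 93.744*I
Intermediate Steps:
L(c, F) = -5 (L(c, F) = -½*10 = -5)
n(u) = √(-5 + u) (n(u) = √(u - 5) = √(-5 + u))
m = -2 - 26*I*√13 (m = -2 - 26*√(-5 - 8) = -2 - 26*I*√13 ≈ -2.0 - 93.744*I)
-485407 + m = -485407 + (-2 - 26*I*√13) = -485409 - 26*I*√13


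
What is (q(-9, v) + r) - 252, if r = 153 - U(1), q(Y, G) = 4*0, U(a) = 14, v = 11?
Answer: -113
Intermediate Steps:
q(Y, G) = 0
r = 139 (r = 153 - 1*14 = 153 - 14 = 139)
(q(-9, v) + r) - 252 = (0 + 139) - 252 = 139 - 252 = -113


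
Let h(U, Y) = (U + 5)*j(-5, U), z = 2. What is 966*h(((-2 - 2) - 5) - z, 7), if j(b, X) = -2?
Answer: 11592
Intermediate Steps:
h(U, Y) = -10 - 2*U (h(U, Y) = (U + 5)*(-2) = (5 + U)*(-2) = -10 - 2*U)
966*h(((-2 - 2) - 5) - z, 7) = 966*(-10 - 2*(((-2 - 2) - 5) - 1*2)) = 966*(-10 - 2*((-4 - 5) - 2)) = 966*(-10 - 2*(-9 - 2)) = 966*(-10 - 2*(-11)) = 966*(-10 + 22) = 966*12 = 11592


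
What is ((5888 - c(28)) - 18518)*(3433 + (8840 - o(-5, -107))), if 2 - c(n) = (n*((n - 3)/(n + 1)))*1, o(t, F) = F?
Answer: -4526474640/29 ≈ -1.5609e+8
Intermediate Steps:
c(n) = 2 - n*(-3 + n)/(1 + n) (c(n) = 2 - n*((n - 3)/(n + 1)) = 2 - n*((-3 + n)/(1 + n)) = 2 - n*(-3 + n)/(1 + n))
((5888 - c(28)) - 18518)*(3433 + (8840 - o(-5, -107))) = ((5888 - (2 - 1*28² + 5*28)/(1 + 28)) - 18518)*(3433 + (8840 - 1*(-107))) = ((5888 - (2 - 1*784 + 140)/29) - 18518)*(3433 + (8840 + 107)) = ((5888 - (2 - 784 + 140)/29) - 18518)*(3433 + 8947) = ((5888 - (-642)/29) - 18518)*12380 = ((5888 - 1*(-642/29)) - 18518)*12380 = ((5888 + 642/29) - 18518)*12380 = (171394/29 - 18518)*12380 = -365628/29*12380 = -4526474640/29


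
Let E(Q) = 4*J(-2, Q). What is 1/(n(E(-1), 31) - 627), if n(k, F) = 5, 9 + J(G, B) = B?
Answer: -1/622 ≈ -0.0016077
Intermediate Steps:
J(G, B) = -9 + B
E(Q) = -36 + 4*Q (E(Q) = 4*(-9 + Q) = -36 + 4*Q)
1/(n(E(-1), 31) - 627) = 1/(5 - 627) = 1/(-622) = -1/622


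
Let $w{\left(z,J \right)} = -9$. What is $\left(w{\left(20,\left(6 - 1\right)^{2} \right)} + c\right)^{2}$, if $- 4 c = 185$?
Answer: $\frac{48841}{16} \approx 3052.6$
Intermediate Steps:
$c = - \frac{185}{4}$ ($c = \left(- \frac{1}{4}\right) 185 = - \frac{185}{4} \approx -46.25$)
$\left(w{\left(20,\left(6 - 1\right)^{2} \right)} + c\right)^{2} = \left(-9 - \frac{185}{4}\right)^{2} = \left(- \frac{221}{4}\right)^{2} = \frac{48841}{16}$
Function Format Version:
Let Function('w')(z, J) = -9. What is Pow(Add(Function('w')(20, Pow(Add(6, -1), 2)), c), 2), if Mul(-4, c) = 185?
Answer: Rational(48841, 16) ≈ 3052.6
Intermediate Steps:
c = Rational(-185, 4) (c = Mul(Rational(-1, 4), 185) = Rational(-185, 4) ≈ -46.250)
Pow(Add(Function('w')(20, Pow(Add(6, -1), 2)), c), 2) = Pow(Add(-9, Rational(-185, 4)), 2) = Pow(Rational(-221, 4), 2) = Rational(48841, 16)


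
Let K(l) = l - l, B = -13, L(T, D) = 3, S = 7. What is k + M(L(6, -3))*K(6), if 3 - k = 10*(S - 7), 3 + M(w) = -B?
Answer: 3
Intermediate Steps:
K(l) = 0
M(w) = 10 (M(w) = -3 - 1*(-13) = -3 + 13 = 10)
k = 3 (k = 3 - 10*(7 - 7) = 3 - 10*0 = 3 - 1*0 = 3 + 0 = 3)
k + M(L(6, -3))*K(6) = 3 + 10*0 = 3 + 0 = 3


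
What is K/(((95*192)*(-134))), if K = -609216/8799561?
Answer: 167/5895705870 ≈ 2.8326e-8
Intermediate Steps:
K = -203072/2933187 (K = -609216*1/8799561 = -203072/2933187 ≈ -0.069233)
K/(((95*192)*(-134))) = -203072/(2933187*((95*192)*(-134))) = -203072/(2933187*(18240*(-134))) = -203072/2933187/(-2444160) = -203072/2933187*(-1/2444160) = 167/5895705870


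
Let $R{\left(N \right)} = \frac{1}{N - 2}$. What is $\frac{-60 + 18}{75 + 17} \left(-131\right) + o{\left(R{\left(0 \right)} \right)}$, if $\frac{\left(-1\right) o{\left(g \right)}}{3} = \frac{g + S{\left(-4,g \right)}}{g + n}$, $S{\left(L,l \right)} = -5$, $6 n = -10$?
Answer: $\frac{31209}{598} \approx 52.189$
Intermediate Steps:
$n = - \frac{5}{3}$ ($n = \frac{1}{6} \left(-10\right) = - \frac{5}{3} \approx -1.6667$)
$R{\left(N \right)} = \frac{1}{-2 + N}$
$o{\left(g \right)} = - \frac{3 \left(-5 + g\right)}{- \frac{5}{3} + g}$ ($o{\left(g \right)} = - 3 \frac{g - 5}{g - \frac{5}{3}} = - 3 \frac{-5 + g}{- \frac{5}{3} + g} = - \frac{3 \left(-5 + g\right)}{- \frac{5}{3} + g}$)
$\frac{-60 + 18}{75 + 17} \left(-131\right) + o{\left(R{\left(0 \right)} \right)} = \frac{-60 + 18}{75 + 17} \left(-131\right) + \frac{9 \left(5 - \frac{1}{-2 + 0}\right)}{-5 + \frac{3}{-2 + 0}} = - \frac{42}{92} \left(-131\right) + \frac{9 \left(5 - \frac{1}{-2}\right)}{-5 + \frac{3}{-2}} = \left(-42\right) \frac{1}{92} \left(-131\right) + \frac{9 \left(5 - - \frac{1}{2}\right)}{-5 + 3 \left(- \frac{1}{2}\right)} = \left(- \frac{21}{46}\right) \left(-131\right) + \frac{9 \left(5 + \frac{1}{2}\right)}{-5 - \frac{3}{2}} = \frac{2751}{46} + 9 \frac{1}{- \frac{13}{2}} \cdot \frac{11}{2} = \frac{2751}{46} + 9 \left(- \frac{2}{13}\right) \frac{11}{2} = \frac{2751}{46} - \frac{99}{13} = \frac{31209}{598}$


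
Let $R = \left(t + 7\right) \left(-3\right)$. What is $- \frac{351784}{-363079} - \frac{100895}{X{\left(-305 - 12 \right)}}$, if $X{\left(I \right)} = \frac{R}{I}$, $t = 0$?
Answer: $- \frac{11612607871021}{7624659} \approx -1.523 \cdot 10^{6}$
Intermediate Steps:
$R = -21$ ($R = \left(0 + 7\right) \left(-3\right) = 7 \left(-3\right) = -21$)
$X{\left(I \right)} = - \frac{21}{I}$
$- \frac{351784}{-363079} - \frac{100895}{X{\left(-305 - 12 \right)}} = - \frac{351784}{-363079} - \frac{100895}{\left(-21\right) \frac{1}{-305 - 12}} = \left(-351784\right) \left(- \frac{1}{363079}\right) - \frac{100895}{\left(-21\right) \frac{1}{-317}} = \frac{351784}{363079} - \frac{100895}{\left(-21\right) \left(- \frac{1}{317}\right)} = \frac{351784}{363079} - \frac{100895}{\frac{21}{317}} = \frac{351784}{363079} - \frac{31983715}{21} = - \frac{11612607871021}{7624659}$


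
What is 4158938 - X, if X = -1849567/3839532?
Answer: 15968377386583/3839532 ≈ 4.1589e+6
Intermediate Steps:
X = -1849567/3839532 (X = -1849567*1/3839532 = -1849567/3839532 ≈ -0.48172)
4158938 - X = 4158938 - 1*(-1849567/3839532) = 4158938 + 1849567/3839532 = 15968377386583/3839532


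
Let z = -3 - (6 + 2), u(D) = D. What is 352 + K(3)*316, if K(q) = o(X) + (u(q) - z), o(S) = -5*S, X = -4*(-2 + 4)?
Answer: 17416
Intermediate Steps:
X = -8 (X = -4*2 = -8)
z = -11 (z = -3 - 1*8 = -3 - 8 = -11)
K(q) = 51 + q (K(q) = -5*(-8) + (q - 1*(-11)) = 40 + (q + 11) = 40 + (11 + q) = 51 + q)
352 + K(3)*316 = 352 + (51 + 3)*316 = 352 + 54*316 = 352 + 17064 = 17416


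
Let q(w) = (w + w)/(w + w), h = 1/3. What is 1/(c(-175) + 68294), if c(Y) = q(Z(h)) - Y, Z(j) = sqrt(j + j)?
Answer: 1/68470 ≈ 1.4605e-5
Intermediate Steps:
h = 1/3 ≈ 0.33333
Z(j) = sqrt(2)*sqrt(j) (Z(j) = sqrt(2*j) = sqrt(2)*sqrt(j))
q(w) = 1 (q(w) = (2*w)/((2*w)) = (2*w)*(1/(2*w)) = 1)
c(Y) = 1 - Y
1/(c(-175) + 68294) = 1/((1 - 1*(-175)) + 68294) = 1/((1 + 175) + 68294) = 1/(176 + 68294) = 1/68470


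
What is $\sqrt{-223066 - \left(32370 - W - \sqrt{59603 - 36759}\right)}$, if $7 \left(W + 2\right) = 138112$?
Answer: $\frac{\sqrt{-11549678 + 98 \sqrt{5711}}}{7} \approx 485.34 i$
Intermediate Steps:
$W = \frac{138098}{7}$ ($W = -2 + \frac{1}{7} \cdot 138112 = -2 + \frac{138112}{7} = \frac{138098}{7} \approx 19728.0$)
$\sqrt{-223066 - \left(32370 - W - \sqrt{59603 - 36759}\right)} = \sqrt{-223066 - \left(\frac{88492}{7} - \sqrt{59603 - 36759}\right)} = \sqrt{-223066 - \left(\frac{88492}{7} - 2 \sqrt{5711}\right)} = \sqrt{- \frac{1649954}{7} + 2 \sqrt{5711}}$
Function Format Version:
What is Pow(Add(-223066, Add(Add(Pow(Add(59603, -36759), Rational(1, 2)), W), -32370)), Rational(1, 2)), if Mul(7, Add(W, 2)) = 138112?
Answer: Mul(Rational(1, 7), Pow(Add(-11549678, Mul(98, Pow(5711, Rational(1, 2)))), Rational(1, 2))) ≈ Mul(485.34, I)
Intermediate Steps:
W = Rational(138098, 7) (W = Add(-2, Mul(Rational(1, 7), 138112)) = Add(-2, Rational(138112, 7)) = Rational(138098, 7) ≈ 19728.)
Pow(Add(-223066, Add(Add(Pow(Add(59603, -36759), Rational(1, 2)), W), -32370)), Rational(1, 2)) = Pow(Add(-223066, Add(Add(Pow(Add(59603, -36759), Rational(1, 2)), Rational(138098, 7)), -32370)), Rational(1, 2)) = Pow(Add(-223066, Add(Add(Pow(22844, Rational(1, 2)), Rational(138098, 7)), -32370)), Rational(1, 2)) = Pow(Add(-223066, Add(Add(Mul(2, Pow(5711, Rational(1, 2))), Rational(138098, 7)), -32370)), Rational(1, 2)) = Pow(Add(-223066, Add(Add(Rational(138098, 7), Mul(2, Pow(5711, Rational(1, 2)))), -32370)), Rational(1, 2)) = Pow(Add(-223066, Add(Rational(-88492, 7), Mul(2, Pow(5711, Rational(1, 2))))), Rational(1, 2)) = Pow(Add(Rational(-1649954, 7), Mul(2, Pow(5711, Rational(1, 2)))), Rational(1, 2))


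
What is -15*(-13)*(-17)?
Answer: -3315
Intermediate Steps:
-15*(-13)*(-17) = 195*(-17) = -3315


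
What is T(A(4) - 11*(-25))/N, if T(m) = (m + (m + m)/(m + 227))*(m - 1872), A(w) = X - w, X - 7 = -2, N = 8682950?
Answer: -22245048/436752385 ≈ -0.050933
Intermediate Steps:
X = 5 (X = 7 - 2 = 5)
A(w) = 5 - w
T(m) = (-1872 + m)*(m + 2*m/(227 + m)) (T(m) = (m + (2*m)/(227 + m))*(-1872 + m) = (m + 2*m/(227 + m))*(-1872 + m) = (-1872 + m)*(m + 2*m/(227 + m)))
T(A(4) - 11*(-25))/N = (((5 - 1*4) - 11*(-25))*(-428688 + ((5 - 1*4) - 11*(-25))² - 1643*((5 - 1*4) - 11*(-25)))/(227 + ((5 - 1*4) - 11*(-25))))/8682950 = (((5 - 4) + 275)*(-428688 + ((5 - 4) + 275)² - 1643*((5 - 4) + 275))/(227 + ((5 - 4) + 275)))*(1/8682950) = ((1 + 275)*(-428688 + (1 + 275)² - 1643*(1 + 275))/(227 + (1 + 275)))*(1/8682950) = (276*(-428688 + 276² - 1643*276)/(227 + 276))*(1/8682950) = (276*(-428688 + 76176 - 453468)/503)*(1/8682950) = (276*(1/503)*(-805980))*(1/8682950) = -222450480/503*1/8682950 = -22245048/436752385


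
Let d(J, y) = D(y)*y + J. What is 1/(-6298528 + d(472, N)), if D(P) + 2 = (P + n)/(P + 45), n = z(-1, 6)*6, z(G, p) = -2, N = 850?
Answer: -179/1127513864 ≈ -1.5876e-7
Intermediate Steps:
n = -12 (n = -2*6 = -12)
D(P) = -2 + (-12 + P)/(45 + P) (D(P) = -2 + (P - 12)/(P + 45) = -2 + (-12 + P)/(45 + P))
d(J, y) = J + y*(-102 - y)/(45 + y) (d(J, y) = ((-102 - y)/(45 + y))*y + J = y*(-102 - y)/(45 + y) + J = J + y*(-102 - y)/(45 + y))
1/(-6298528 + d(472, N)) = 1/(-6298528 + (472*(45 + 850) - 1*850*(102 + 850))/(45 + 850)) = 1/(-6298528 + (472*895 - 1*850*952)/895) = 1/(-6298528 + (422440 - 809200)/895) = 1/(-6298528 + (1/895)*(-386760)) = 1/(-6298528 - 77352/179) = 1/(-1127513864/179) = -179/1127513864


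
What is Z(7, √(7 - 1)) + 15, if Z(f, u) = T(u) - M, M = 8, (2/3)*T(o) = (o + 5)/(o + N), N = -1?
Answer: 103/10 + 9*√6/5 ≈ 14.709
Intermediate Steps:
T(o) = 3*(5 + o)/(2*(-1 + o)) (T(o) = 3*((o + 5)/(o - 1))/2 = 3*((5 + o)/(-1 + o))/2 = 3*(5 + o)/(2*(-1 + o)))
Z(f, u) = -8 + 3*(5 + u)/(2*(-1 + u)) (Z(f, u) = 3*(5 + u)/(2*(-1 + u)) - 1*8 = 3*(5 + u)/(2*(-1 + u)) - 8 = -8 + 3*(5 + u)/(2*(-1 + u)))
Z(7, √(7 - 1)) + 15 = (31 - 13*√(7 - 1))/(2*(-1 + √(7 - 1))) + 15 = (31 - 13*√6)/(2*(-1 + √6)) + 15 = 15 + (31 - 13*√6)/(2*(-1 + √6))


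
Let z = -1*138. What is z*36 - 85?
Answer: -5053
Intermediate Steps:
z = -138
z*36 - 85 = -138*36 - 85 = -4968 - 85 = -5053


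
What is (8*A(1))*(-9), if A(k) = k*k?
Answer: -72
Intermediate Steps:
A(k) = k²
(8*A(1))*(-9) = (8*1²)*(-9) = (8*1)*(-9) = 8*(-9) = -72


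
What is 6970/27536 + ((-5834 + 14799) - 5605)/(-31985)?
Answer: 13041449/88073896 ≈ 0.14807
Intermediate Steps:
6970/27536 + ((-5834 + 14799) - 5605)/(-31985) = 6970*(1/27536) + (8965 - 5605)*(-1/31985) = 3485/13768 + 3360*(-1/31985) = 3485/13768 - 672/6397 = 13041449/88073896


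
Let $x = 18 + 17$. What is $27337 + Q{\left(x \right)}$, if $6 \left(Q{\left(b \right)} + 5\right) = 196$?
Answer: $\frac{82094}{3} \approx 27365.0$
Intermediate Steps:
$x = 35$
$Q{\left(b \right)} = \frac{83}{3}$ ($Q{\left(b \right)} = -5 + \frac{1}{6} \cdot 196 = -5 + \frac{98}{3} = \frac{83}{3}$)
$27337 + Q{\left(x \right)} = 27337 + \frac{83}{3} = \frac{82094}{3}$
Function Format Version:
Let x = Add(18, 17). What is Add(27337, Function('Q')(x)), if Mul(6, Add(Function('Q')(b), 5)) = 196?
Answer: Rational(82094, 3) ≈ 27365.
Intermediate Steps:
x = 35
Function('Q')(b) = Rational(83, 3) (Function('Q')(b) = Add(-5, Mul(Rational(1, 6), 196)) = Add(-5, Rational(98, 3)) = Rational(83, 3))
Add(27337, Function('Q')(x)) = Add(27337, Rational(83, 3)) = Rational(82094, 3)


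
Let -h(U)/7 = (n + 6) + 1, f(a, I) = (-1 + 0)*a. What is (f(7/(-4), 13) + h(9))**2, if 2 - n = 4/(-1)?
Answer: 127449/16 ≈ 7965.6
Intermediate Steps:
n = 6 (n = 2 - 4/(-1) = 2 - 4*(-1) = 2 - 1*(-4) = 2 + 4 = 6)
f(a, I) = -a
h(U) = -91 (h(U) = -7*((6 + 6) + 1) = -7*(12 + 1) = -7*13 = -91)
(f(7/(-4), 13) + h(9))**2 = (-7/(-4) - 91)**2 = (-7*(-1)/4 - 91)**2 = (-1*(-7/4) - 91)**2 = (7/4 - 91)**2 = (-357/4)**2 = 127449/16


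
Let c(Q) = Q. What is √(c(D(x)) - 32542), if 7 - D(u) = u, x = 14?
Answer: 11*I*√269 ≈ 180.41*I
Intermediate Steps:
D(u) = 7 - u
√(c(D(x)) - 32542) = √((7 - 1*14) - 32542) = √((7 - 14) - 32542) = √(-7 - 32542) = √(-32549) = 11*I*√269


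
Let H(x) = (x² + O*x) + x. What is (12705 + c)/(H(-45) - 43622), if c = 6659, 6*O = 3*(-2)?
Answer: -19364/41597 ≈ -0.46551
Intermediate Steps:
O = -1 (O = (3*(-2))/6 = (⅙)*(-6) = -1)
H(x) = x² (H(x) = (x² - x) + x = x²)
(12705 + c)/(H(-45) - 43622) = (12705 + 6659)/((-45)² - 43622) = 19364/(2025 - 43622) = 19364/(-41597) = 19364*(-1/41597) = -19364/41597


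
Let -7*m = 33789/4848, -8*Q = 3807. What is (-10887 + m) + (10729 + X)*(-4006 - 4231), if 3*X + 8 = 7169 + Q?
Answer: -172493109967/1616 ≈ -1.0674e+8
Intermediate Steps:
Q = -3807/8 (Q = -1/8*3807 = -3807/8 ≈ -475.88)
X = 17827/8 (X = -8/3 + (7169 - 3807/8)/3 = -8/3 + (1/3)*(53545/8) = -8/3 + 53545/24 = 17827/8 ≈ 2228.4)
m = -1609/1616 (m = -4827/4848 = -1/7*11263/1616 = -1609/1616 ≈ -0.99567)
(-10887 + m) + (10729 + X)*(-4006 - 4231) = (-10887 - 1609/1616) + (10729 + 17827/8)*(-4006 - 4231) = -17595001/1616 + (103659/8)*(-8237) = -17595001/1616 - 853839183/8 = -172493109967/1616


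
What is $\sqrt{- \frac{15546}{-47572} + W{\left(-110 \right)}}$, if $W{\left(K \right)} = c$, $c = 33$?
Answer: $\frac{3 \sqrt{2095047094}}{23786} \approx 5.7729$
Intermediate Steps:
$W{\left(K \right)} = 33$
$\sqrt{- \frac{15546}{-47572} + W{\left(-110 \right)}} = \sqrt{- \frac{15546}{-47572} + 33} = \sqrt{\left(-15546\right) \left(- \frac{1}{47572}\right) + 33} = \sqrt{\frac{7773}{23786} + 33} = \sqrt{\frac{792711}{23786}} = \frac{3 \sqrt{2095047094}}{23786}$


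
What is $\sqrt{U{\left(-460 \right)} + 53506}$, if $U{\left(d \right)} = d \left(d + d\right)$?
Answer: $\sqrt{476706} \approx 690.44$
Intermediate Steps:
$U{\left(d \right)} = 2 d^{2}$ ($U{\left(d \right)} = d 2 d = 2 d^{2}$)
$\sqrt{U{\left(-460 \right)} + 53506} = \sqrt{2 \left(-460\right)^{2} + 53506} = \sqrt{2 \cdot 211600 + 53506} = \sqrt{423200 + 53506} = \sqrt{476706}$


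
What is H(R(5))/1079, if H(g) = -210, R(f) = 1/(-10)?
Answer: -210/1079 ≈ -0.19462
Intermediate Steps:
R(f) = -1/10
H(R(5))/1079 = -210/1079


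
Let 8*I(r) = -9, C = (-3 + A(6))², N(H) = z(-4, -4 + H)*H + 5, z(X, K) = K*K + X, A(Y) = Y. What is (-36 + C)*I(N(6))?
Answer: 243/8 ≈ 30.375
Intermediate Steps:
z(X, K) = X + K² (z(X, K) = K² + X = X + K²)
N(H) = 5 + H*(-4 + (-4 + H)²) (N(H) = (-4 + (-4 + H)²)*H + 5 = H*(-4 + (-4 + H)²) + 5 = 5 + H*(-4 + (-4 + H)²))
C = 9 (C = (-3 + 6)² = 3² = 9)
I(r) = -9/8 (I(r) = (⅛)*(-9) = -9/8)
(-36 + C)*I(N(6)) = (-36 + 9)*(-9/8) = -27*(-9/8) = 243/8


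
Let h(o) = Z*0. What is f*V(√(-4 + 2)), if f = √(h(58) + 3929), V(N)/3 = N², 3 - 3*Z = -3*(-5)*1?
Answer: -6*√3929 ≈ -376.09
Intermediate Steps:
Z = -4 (Z = 1 - (-3*(-5))/3 = 1 - 5 = -4)
h(o) = 0 (h(o) = -4*0 = 0)
V(N) = 3*N²
f = √3929 (f = √(0 + 3929) = √3929 ≈ 62.682)
f*V(√(-4 + 2)) = √3929*(3*(√(-4 + 2))²) = √3929*(3*(√(-2))²) = √3929*(3*(I*√2)²) = √3929*(3*(-2)) = √3929*(-6) = -6*√3929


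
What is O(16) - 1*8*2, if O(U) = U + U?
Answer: 16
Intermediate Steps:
O(U) = 2*U
O(16) - 1*8*2 = 2*16 - 1*8*2 = 32 - 8*2 = 32 - 1*16 = 32 - 16 = 16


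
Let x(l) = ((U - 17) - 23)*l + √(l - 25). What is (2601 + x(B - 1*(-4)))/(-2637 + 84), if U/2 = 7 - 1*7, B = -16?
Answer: -1027/851 - I*√37/2553 ≈ -1.2068 - 0.0023826*I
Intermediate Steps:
U = 0 (U = 2*(7 - 1*7) = 2*(7 - 7) = 2*0 = 0)
x(l) = √(-25 + l) - 40*l (x(l) = ((0 - 17) - 23)*l + √(l - 25) = (-17 - 23)*l + √(-25 + l) = -40*l + √(-25 + l) = √(-25 + l) - 40*l)
(2601 + x(B - 1*(-4)))/(-2637 + 84) = (2601 + (√(-25 + (-16 - 1*(-4))) - 40*(-16 - 1*(-4))))/(-2637 + 84) = (2601 + (√(-25 + (-16 + 4)) - 40*(-16 + 4)))/(-2553) = (2601 + (√(-25 - 12) - 40*(-12)))*(-1/2553) = (2601 + (√(-37) + 480))*(-1/2553) = (2601 + (I*√37 + 480))*(-1/2553) = (2601 + (480 + I*√37))*(-1/2553) = (3081 + I*√37)*(-1/2553) = -1027/851 - I*√37/2553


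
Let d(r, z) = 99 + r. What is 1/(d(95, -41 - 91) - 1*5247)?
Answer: -1/5053 ≈ -0.00019790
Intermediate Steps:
1/(d(95, -41 - 91) - 1*5247) = 1/((99 + 95) - 1*5247) = 1/(194 - 5247) = 1/(-5053) = -1/5053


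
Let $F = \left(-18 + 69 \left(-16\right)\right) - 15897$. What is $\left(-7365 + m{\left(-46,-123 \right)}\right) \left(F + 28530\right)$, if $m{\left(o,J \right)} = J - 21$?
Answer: $-86436099$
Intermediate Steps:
$F = -17019$ ($F = \left(-18 - 1104\right) - 15897 = -1122 - 15897 = -17019$)
$m{\left(o,J \right)} = -21 + J$
$\left(-7365 + m{\left(-46,-123 \right)}\right) \left(F + 28530\right) = \left(-7365 - 144\right) \left(-17019 + 28530\right) = \left(-7365 - 144\right) 11511 = \left(-7509\right) 11511 = -86436099$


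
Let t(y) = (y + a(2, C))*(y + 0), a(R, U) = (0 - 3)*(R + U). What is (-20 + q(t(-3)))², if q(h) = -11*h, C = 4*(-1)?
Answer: 6241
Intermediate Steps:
C = -4
a(R, U) = -3*R - 3*U (a(R, U) = -3*(R + U) = -3*R - 3*U)
t(y) = y*(6 + y) (t(y) = (y + (-3*2 - 3*(-4)))*(y + 0) = (y + (-6 + 12))*y = (y + 6)*y = (6 + y)*y = y*(6 + y))
(-20 + q(t(-3)))² = (-20 - (-33)*(6 - 3))² = (-20 - (-33)*3)² = (-20 - 11*(-9))² = (-20 + 99)² = 79² = 6241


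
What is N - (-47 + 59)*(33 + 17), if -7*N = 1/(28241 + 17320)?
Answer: -191356201/318927 ≈ -600.00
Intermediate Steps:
N = -1/318927 (N = -1/(7*(28241 + 17320)) = -1/7/45561 = -1/7*1/45561 = -1/318927 ≈ -3.1355e-6)
N - (-47 + 59)*(33 + 17) = -1/318927 - (-47 + 59)*(33 + 17) = -1/318927 - 12*50 = -1/318927 - 1*600 = -1/318927 - 600 = -191356201/318927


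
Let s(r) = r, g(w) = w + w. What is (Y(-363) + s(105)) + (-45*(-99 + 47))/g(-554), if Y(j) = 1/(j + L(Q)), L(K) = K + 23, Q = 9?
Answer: 9433223/91687 ≈ 102.89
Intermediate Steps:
g(w) = 2*w
L(K) = 23 + K
Y(j) = 1/(32 + j) (Y(j) = 1/(j + (23 + 9)) = 1/(j + 32) = 1/(32 + j))
(Y(-363) + s(105)) + (-45*(-99 + 47))/g(-554) = (1/(32 - 363) + 105) + (-45*(-99 + 47))/((2*(-554))) = (1/(-331) + 105) - 45*(-52)/(-1108) = (-1/331 + 105) + 2340*(-1/1108) = 34754/331 - 585/277 = 9433223/91687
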